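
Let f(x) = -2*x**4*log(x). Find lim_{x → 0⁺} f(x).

This is a 0·(−∞) form. Rewrite as -2·ln(x) / x^(−4) and apply L'Hôpital:
the derivative quotient is -2·(1/x) / (−4·x^(−5)) = (2/4)·x^4 → 0.

0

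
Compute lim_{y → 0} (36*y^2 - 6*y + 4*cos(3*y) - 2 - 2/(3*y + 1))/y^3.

Substitution gives 0/0 (the numerator vanishes to order 3).
Expand each term to order y^3: the coefficient of y^3 in 4·cos(3y) is 0 and in -2·1/(1 + 3y) is 54.
Lower-order terms cancel with the polynomial part, so the numerator is (54)·y^3 + o(y^3), and the limit is (54)/(1) = 54.

54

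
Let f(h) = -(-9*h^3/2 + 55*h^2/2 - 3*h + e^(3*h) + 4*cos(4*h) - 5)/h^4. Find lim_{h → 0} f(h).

Substitution gives 0/0; apply L'Hôpital's rule 4 times.
After differentiating numerator and denominator 4 times the quotient is (81*e^(3*h) + 1024*cos(4*h))/(-24); at h = 0 this is -1105/24.

-1105/24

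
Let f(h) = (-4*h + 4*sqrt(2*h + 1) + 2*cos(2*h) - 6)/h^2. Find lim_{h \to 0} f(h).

Substitution gives 0/0 (the numerator vanishes to order 2).
Expand each term to order h^2: the coefficient of h^2 in 4·√(1 + 2h) is -2 and in 2·cos(2h) is -4.
Lower-order terms cancel with the polynomial part, so the numerator is (-6)·h^2 + o(h^2), and the limit is (-6)/(1) = -6.

-6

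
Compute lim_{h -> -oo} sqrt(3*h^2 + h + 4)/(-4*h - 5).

√(3)/4

For large |h|, √(3*h^2 + h + 4) ≈ √3·|h| and the denominator ≈ -4h.
Since h → −∞, |h| = −h, giving −√3/(-4) = √(3)/4.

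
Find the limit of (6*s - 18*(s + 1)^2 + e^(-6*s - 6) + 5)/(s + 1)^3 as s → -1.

-36

Direct substitution gives 0/0.
Apply L'Hôpital: lim (-36*s - 6*e^(-6*s - 6) - 30)/(3*(s + 1)^2), still 0/0.
Apply L'Hôpital: lim (36*e^(-6*s - 6) - 36)/(6*s + 6), still 0/0.
After 3 applications of L'Hôpital's rule the quotient is (-216*e^(-6*s - 6))/(6); substituting s = -1 gives -36.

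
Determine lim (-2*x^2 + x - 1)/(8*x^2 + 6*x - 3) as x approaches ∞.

-1/4

Numerator and denominator both have degree 2.
Dividing every term by x^2, all lower-order terms vanish and the limit is the ratio of leading coefficients, -2/(8) = -1/4.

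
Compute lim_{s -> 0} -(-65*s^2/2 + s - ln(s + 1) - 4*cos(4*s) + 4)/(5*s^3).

Substitution gives 0/0 (the numerator vanishes to order 3).
Expand each term to order s^3: the coefficient of s^3 in -4·cos(4s) is 0 and in −ln(1 + s) is -1/3.
Lower-order terms cancel with the polynomial part, so the numerator is (-1/3)·s^3 + o(s^3), and the limit is (-1/3)/(-5) = 1/15.

1/15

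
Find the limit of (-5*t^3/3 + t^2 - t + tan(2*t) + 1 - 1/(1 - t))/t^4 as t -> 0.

Substitution gives 0/0 (the numerator vanishes to order 4).
Expand each term to order t^4: the coefficient of t^4 in −1/(1 - t) is -1 and in tan(2t) is 0.
Lower-order terms cancel with the polynomial part, so the numerator is (-1)·t^4 + o(t^4), and the limit is (-1)/(1) = -1.

-1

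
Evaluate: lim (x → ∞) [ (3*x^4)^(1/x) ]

Base → ∞ and exponent → 0: an ∞^0 form.
Take logs: (1/x)·ln(3·x^4) = (ln 3 + 4·ln x)/x → 0.
So the limit is e^0 = 1.

1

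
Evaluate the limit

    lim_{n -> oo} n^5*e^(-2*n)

0

Write as n^5/e^{2n}, an ∞/∞ form.
Exponential growth dominates any polynomial, so repeated L'Hôpital (or the standard result) gives 0.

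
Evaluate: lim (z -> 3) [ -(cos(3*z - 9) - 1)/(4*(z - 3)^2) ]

Direct substitution gives 0/0.
Apply L'Hôpital: lim (-3*sin(3*z - 9))/(24 - 8*z), still 0/0.
After 2 applications of L'Hôpital's rule the quotient is (-9*cos(3*z - 9))/(-8); substituting z = 3 gives 9/8.

9/8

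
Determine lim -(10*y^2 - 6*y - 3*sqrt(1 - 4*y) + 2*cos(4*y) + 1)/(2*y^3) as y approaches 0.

Substitution gives 0/0 (the numerator vanishes to order 3).
Expand each term to order y^3: the coefficient of y^3 in 2·cos(4y) is 0 and in -3·√(1 - 4y) is 12.
Lower-order terms cancel with the polynomial part, so the numerator is (12)·y^3 + o(y^3), and the limit is (12)/(-2) = -6.

-6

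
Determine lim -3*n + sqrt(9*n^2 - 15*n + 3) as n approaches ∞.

-5/2

An ∞ − ∞ form. Rationalising with the conjugate, the difference becomes (-15n + 3) / (√(9*n^2 - 15*n + 3) + 3n).
For large n the denominator behaves like 2·3n, so the quotient tends to -15/6 = -5/2.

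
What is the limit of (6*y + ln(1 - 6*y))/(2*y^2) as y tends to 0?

Direct substitution gives 0/0.
Apply L'Hôpital: lim (6 - 6/(1 - 6*y))/(4*y), still 0/0.
After 2 applications of L'Hôpital's rule the quotient is (-36/(1 - 6*y)^2)/(4); substituting y = 0 gives -9.

-9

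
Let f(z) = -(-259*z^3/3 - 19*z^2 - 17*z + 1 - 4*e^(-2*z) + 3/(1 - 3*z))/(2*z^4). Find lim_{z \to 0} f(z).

Substitution gives 0/0; apply L'Hôpital's rule 4 times.
After differentiating numerator and denominator 4 times the quotient is (-64*e^(-2*z) - 5832/(3*z - 1)^5)/(-48); at z = 0 this is -721/6.

-721/6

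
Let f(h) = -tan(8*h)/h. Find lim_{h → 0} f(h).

-8

Substitution gives 0/0.
Since tan(u)/u → 1 as u → 0, tan(8h)/(8h) → 1 and the limit is 8/(-1) = -8.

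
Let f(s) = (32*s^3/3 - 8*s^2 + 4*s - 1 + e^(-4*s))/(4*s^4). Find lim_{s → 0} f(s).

Direct substitution gives 0/0.
Apply L'Hôpital: lim (32*s^2 - 16*s + 4 - 4*e^(-4*s))/(16*s^3), still 0/0.
Apply L'Hôpital: lim (64*s - 16 + 16*e^(-4*s))/(48*s^2), still 0/0.
Apply L'Hôpital: lim (64 - 64*e^(-4*s))/(96*s), still 0/0.
After 4 applications of L'Hôpital's rule the quotient is (256*e^(-4*s))/(96); substituting s = 0 gives 8/3.

8/3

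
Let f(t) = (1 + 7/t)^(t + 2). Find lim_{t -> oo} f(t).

The base → 1 and the exponent → ∞: a 1^∞ form.
Take logarithms: (t + 2)·ln(1 + 7/t). Since ln(1+u) ~ u for small u, this behaves like (t)·(7/t) → 7.
So the limit is e^(7).

e^(7)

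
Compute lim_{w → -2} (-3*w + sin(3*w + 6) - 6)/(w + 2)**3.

Direct substitution gives 0/0.
Apply L'Hôpital: lim (3*cos(3*w + 6) - 3)/(3*(w + 2)^2), still 0/0.
Apply L'Hôpital: lim (-9*sin(3*w + 6))/(6*w + 12), still 0/0.
After 3 applications of L'Hôpital's rule the quotient is (-27*cos(3*w + 6))/(6); substituting w = -2 gives -9/2.

-9/2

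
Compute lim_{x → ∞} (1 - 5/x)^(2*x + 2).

e^(-10)

Write it as [(1 - 5/x)^x]^(2) · (1 - 5/x)^(2). The bracketed term tends to e^(-5) and the second factor to 1, so the limit is e^(-10).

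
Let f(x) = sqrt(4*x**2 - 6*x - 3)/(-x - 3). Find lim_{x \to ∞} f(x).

-2

For large |x|, √(4*x^2 - 6*x - 3) ≈ √4·|x| and the denominator ≈ -x.
Since x → +∞, |x| = x, giving √4/(-1) = -2.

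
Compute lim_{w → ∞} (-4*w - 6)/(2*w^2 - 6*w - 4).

The denominator has degree 2 and the numerator degree 1. Dividing numerator and denominator by w^2 sends every term to 0 except the leading denominator term, so the limit is 0.

0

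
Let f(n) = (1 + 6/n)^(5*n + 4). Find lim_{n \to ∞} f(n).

e^(30)

Write it as [(1 + 6/n)^n]^(5) · (1 + 6/n)^(4). The bracketed term tends to e^(6) and the second factor to 1, so the limit is e^(30).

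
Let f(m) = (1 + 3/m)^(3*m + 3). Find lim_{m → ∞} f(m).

Write it as [(1 + 3/m)^m]^(3) · (1 + 3/m)^(3). The bracketed term tends to e^(3) and the second factor to 1, so the limit is e^(9).

e^(9)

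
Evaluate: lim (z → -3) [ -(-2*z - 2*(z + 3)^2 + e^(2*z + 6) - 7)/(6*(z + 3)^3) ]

-2/9

Direct substitution gives 0/0.
Apply L'Hôpital: lim (-4*z + 2*e^(2*z + 6) - 14)/(-18*(z + 3)^2), still 0/0.
Apply L'Hôpital: lim (4*e^(2*z + 6) - 4)/(-36*z - 108), still 0/0.
After 3 applications of L'Hôpital's rule the quotient is (8*e^(2*z + 6))/(-36); substituting z = -3 gives -2/9.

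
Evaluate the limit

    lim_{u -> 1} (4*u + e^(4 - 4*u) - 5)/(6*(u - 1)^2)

Direct substitution gives 0/0.
Apply L'Hôpital: lim (4 - 4*e^(4 - 4*u))/(12*u - 12), still 0/0.
After 2 applications of L'Hôpital's rule the quotient is (16*e^(4 - 4*u))/(12); substituting u = 1 gives 4/3.

4/3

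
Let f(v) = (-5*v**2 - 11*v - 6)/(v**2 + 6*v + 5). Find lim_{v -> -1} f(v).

-1/4

Since v = -1 makes numerator and denominator zero, (v + 1) divides both.
Cancelling it gives (-5*v - 6)/(v + 5); now plug in v = -1 to get -1/4.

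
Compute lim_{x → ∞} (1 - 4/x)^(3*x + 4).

e^(-12)

The base → 1 and the exponent → ∞: a 1^∞ form.
Take logarithms: (3x + 4)·ln(1 - 4/x). Since ln(1+u) ~ u for small u, this behaves like (3x)·(-4/x) → -12.
So the limit is e^(-12).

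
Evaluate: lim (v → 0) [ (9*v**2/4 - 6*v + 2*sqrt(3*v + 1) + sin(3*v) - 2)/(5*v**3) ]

-9/40

Substitution gives 0/0 (the numerator vanishes to order 3).
Expand each term to order v^3: the coefficient of v^3 in sin(3v) is -9/2 and in 2·√(1 + 3v) is 27/8.
Lower-order terms cancel with the polynomial part, so the numerator is (-9/8)·v^3 + o(v^3), and the limit is (-9/8)/(5) = -9/40.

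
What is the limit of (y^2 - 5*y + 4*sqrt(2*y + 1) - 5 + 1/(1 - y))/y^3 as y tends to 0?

3

Substitution gives 0/0 (the numerator vanishes to order 3).
Expand each term to order y^3: the coefficient of y^3 in 1/(1 - y) is 1 and in 4·√(1 + 2y) is 2.
Lower-order terms cancel with the polynomial part, so the numerator is (3)·y^3 + o(y^3), and the limit is (3)/(1) = 3.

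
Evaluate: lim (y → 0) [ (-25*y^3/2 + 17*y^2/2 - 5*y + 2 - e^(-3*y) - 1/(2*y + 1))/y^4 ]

Substitution gives 0/0; apply L'Hôpital's rule 4 times.
After differentiating numerator and denominator 4 times the quotient is (-81*e^(-3*y) - 384/(2*y + 1)^5)/(24); at y = 0 this is -155/8.

-155/8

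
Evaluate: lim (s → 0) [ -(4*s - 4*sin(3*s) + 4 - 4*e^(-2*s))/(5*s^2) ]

8/5

Substitution gives 0/0 (the numerator vanishes to order 2).
Expand each term to order s^2: the coefficient of s^2 in -4·sin(3s) is 0 and in -4·e^(-2s) is -8.
Lower-order terms cancel with the polynomial part, so the numerator is (-8)·s^2 + o(s^2), and the limit is (-8)/(-5) = 8/5.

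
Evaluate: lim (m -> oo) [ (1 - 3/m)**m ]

Let L be the limit and take ln: ln L = lim (m)·ln(1 - 3/m) = lim (m)·(-3/m + O(1/m²)) = -3.
Hence L = e^(-3).

e^(-3)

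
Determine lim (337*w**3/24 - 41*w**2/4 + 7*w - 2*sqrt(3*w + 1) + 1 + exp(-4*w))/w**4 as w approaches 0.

3263/192

Substitution gives 0/0 (the numerator vanishes to order 4).
Expand each term to order w^4: the coefficient of w^4 in -2·√(1 + 3w) is 405/64 and in e^(-4w) is 32/3.
Lower-order terms cancel with the polynomial part, so the numerator is (3263/192)·w^4 + o(w^4), and the limit is (3263/192)/(1) = 3263/192.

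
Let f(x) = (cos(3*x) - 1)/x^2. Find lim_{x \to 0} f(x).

Direct substitution gives 0/0.
Apply L'Hôpital: lim (-3*sin(3*x))/(2*x), still 0/0.
After 2 applications of L'Hôpital's rule the quotient is (-9*cos(3*x))/(2); substituting x = 0 gives -9/2.

-9/2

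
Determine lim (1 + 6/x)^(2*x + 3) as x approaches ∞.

e^(12)

Let L be the limit and take ln: ln L = lim (2x + 3)·ln(1 + 6/x) = lim (2x + 3)·(6/x + O(1/x²)) = 12.
Hence L = e^(12).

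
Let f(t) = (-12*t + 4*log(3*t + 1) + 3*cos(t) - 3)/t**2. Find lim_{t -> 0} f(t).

Substitution gives 0/0 (the numerator vanishes to order 2).
Expand each term to order t^2: the coefficient of t^2 in 4·ln(1 + 3t) is -18 and in 3·cos(t) is -3/2.
Lower-order terms cancel with the polynomial part, so the numerator is (-39/2)·t^2 + o(t^2), and the limit is (-39/2)/(1) = -39/2.

-39/2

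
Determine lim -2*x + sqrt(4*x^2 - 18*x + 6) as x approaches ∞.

-9/2

An ∞ − ∞ form. Rationalising with the conjugate, the difference becomes (-18x + 6) / (√(4*x^2 - 18*x + 6) + 2x).
For large x the denominator behaves like 2·2x, so the quotient tends to -18/4 = -9/2.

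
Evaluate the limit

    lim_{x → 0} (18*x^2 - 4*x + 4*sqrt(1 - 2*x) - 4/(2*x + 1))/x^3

Substitution gives 0/0 (the numerator vanishes to order 3).
Expand each term to order x^3: the coefficient of x^3 in -4·1/(1 + 2x) is 32 and in 4·√(1 - 2x) is -2.
Lower-order terms cancel with the polynomial part, so the numerator is (30)·x^3 + o(x^3), and the limit is (30)/(1) = 30.

30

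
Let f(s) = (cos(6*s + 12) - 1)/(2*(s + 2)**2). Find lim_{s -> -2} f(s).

-9

Direct substitution gives 0/0.
Apply L'Hôpital: lim (-6*sin(6*s + 12))/(4*s + 8), still 0/0.
After 2 applications of L'Hôpital's rule the quotient is (-36*cos(6*s + 12))/(4); substituting s = -2 gives -9.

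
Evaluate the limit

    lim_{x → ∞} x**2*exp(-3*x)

0

Write as x^2/e^{3x}, an ∞/∞ form.
Exponential growth dominates any polynomial, so repeated L'Hôpital (or the standard result) gives 0.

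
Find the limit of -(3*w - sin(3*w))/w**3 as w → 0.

Direct substitution gives 0/0.
Apply L'Hôpital: lim (3 - 3*cos(3*w))/(-3*w^2), still 0/0.
Apply L'Hôpital: lim (9*sin(3*w))/(-6*w), still 0/0.
After 3 applications of L'Hôpital's rule the quotient is (27*cos(3*w))/(-6); substituting w = 0 gives -9/2.

-9/2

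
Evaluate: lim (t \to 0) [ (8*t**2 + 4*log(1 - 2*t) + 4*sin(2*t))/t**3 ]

-16

Substitution gives 0/0 (the numerator vanishes to order 3).
Expand each term to order t^3: the coefficient of t^3 in 4·ln(1 - 2t) is -32/3 and in 4·sin(2t) is -16/3.
Lower-order terms cancel with the polynomial part, so the numerator is (-16)·t^3 + o(t^3), and the limit is (-16)/(1) = -16.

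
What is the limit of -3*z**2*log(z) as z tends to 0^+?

This is a 0·(−∞) form. Rewrite as -3·ln(z) / z^(−2) and apply L'Hôpital:
the derivative quotient is -3·(1/z) / (−2·z^(−3)) = (3/2)·z^2 → 0.

0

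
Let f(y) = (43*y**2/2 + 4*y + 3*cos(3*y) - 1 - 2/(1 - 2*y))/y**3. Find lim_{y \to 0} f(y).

-16

Substitution gives 0/0; apply L'Hôpital's rule 3 times.
After differentiating numerator and denominator 3 times the quotient is (81*sin(3*y) - 96/(2*y - 1)^4)/(6); at y = 0 this is -16.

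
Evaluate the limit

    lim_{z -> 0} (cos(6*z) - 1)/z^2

-18

Direct substitution gives 0/0.
Apply L'Hôpital: lim (-6*sin(6*z))/(2*z), still 0/0.
After 2 applications of L'Hôpital's rule the quotient is (-36*cos(6*z))/(2); substituting z = 0 gives -18.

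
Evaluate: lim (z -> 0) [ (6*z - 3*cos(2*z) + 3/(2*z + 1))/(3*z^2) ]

Substitution gives 0/0; apply L'Hôpital's rule 2 times.
After differentiating numerator and denominator 2 times the quotient is (12*cos(2*z) + 24/(2*z + 1)^3)/(6); at z = 0 this is 6.

6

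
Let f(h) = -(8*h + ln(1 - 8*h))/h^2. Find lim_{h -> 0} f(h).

Direct substitution gives 0/0.
Apply L'Hôpital: lim (8 - 8/(1 - 8*h))/(-2*h), still 0/0.
After 2 applications of L'Hôpital's rule the quotient is (-64/(1 - 8*h)^2)/(-2); substituting h = 0 gives 32.

32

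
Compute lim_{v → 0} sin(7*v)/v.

7

Substitution gives 0/0.
Write it as (7)·sin(7v)/(7v); since sin(u)/u → 1, the limit is 7.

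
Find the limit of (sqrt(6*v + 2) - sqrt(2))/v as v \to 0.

Substitution gives 0/0. Multiply numerator and denominator by the conjugate √(2 + 6v) + √2.
The numerator becomes (2 + 6v) − 2 = 6v, so the expression simplifies to 6/(√(2 + 6v) + √2).
Letting v → 0 gives 6/(2√2) = 3*√(2)/2.

3*√(2)/2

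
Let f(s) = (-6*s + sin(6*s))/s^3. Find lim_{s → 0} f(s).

-36

Direct substitution gives 0/0.
Apply L'Hôpital: lim (6*cos(6*s) - 6)/(3*s^2), still 0/0.
Apply L'Hôpital: lim (-36*sin(6*s))/(6*s), still 0/0.
After 3 applications of L'Hôpital's rule the quotient is (-216*cos(6*s))/(6); substituting s = 0 gives -36.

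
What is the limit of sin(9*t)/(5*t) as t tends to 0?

Substitution gives 0/0.
Write it as (9/5)·sin(9t)/(9t); since sin(u)/u → 1, the limit is 9/5.

9/5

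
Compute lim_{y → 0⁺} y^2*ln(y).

This is a 0·(−∞) form. Rewrite as 1·ln(y) / y^(−2) and apply L'Hôpital:
the derivative quotient is 1·(1/y) / (−2·y^(−3)) = (-1/2)·y^2 → 0.

0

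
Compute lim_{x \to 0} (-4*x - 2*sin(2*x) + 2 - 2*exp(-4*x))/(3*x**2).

-16/3

Substitution gives 0/0; apply L'Hôpital's rule 2 times.
After differentiating numerator and denominator 2 times the quotient is (8*sin(2*x) - 32*e^(-4*x))/(6); at x = 0 this is -16/3.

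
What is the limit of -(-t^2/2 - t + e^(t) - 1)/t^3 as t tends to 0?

Direct substitution gives 0/0.
Apply L'Hôpital: lim (-t + e^(t) - 1)/(-3*t^2), still 0/0.
Apply L'Hôpital: lim (e^(t) - 1)/(-6*t), still 0/0.
After 3 applications of L'Hôpital's rule the quotient is (e^(t))/(-6); substituting t = 0 gives -1/6.

-1/6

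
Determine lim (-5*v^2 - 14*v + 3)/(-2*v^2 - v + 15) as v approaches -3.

Direct substitution gives 0/0, so factor. Both numerator and denominator have (v + 3) as a factor.
After cancelling, the expression reduces to (1 - 5*v)/(5 - 2*v).
Substituting v = -3 gives 16/11.

16/11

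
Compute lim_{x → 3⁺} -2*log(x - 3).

As x → 3⁺, x - 3 → 0⁺ and ln(x - 3) → −∞.
Multiplying by -2 gives ∞.

∞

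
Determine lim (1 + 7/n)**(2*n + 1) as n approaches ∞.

Write it as [(1 + 7/n)^n]^(2) · (1 + 7/n)^(1). The bracketed term tends to e^(7) and the second factor to 1, so the limit is e^(14).

e^(14)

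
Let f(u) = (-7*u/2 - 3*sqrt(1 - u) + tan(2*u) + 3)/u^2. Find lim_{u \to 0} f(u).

Substitution gives 0/0; apply L'Hôpital's rule 2 times.
After differentiating numerator and denominator 2 times the quotient is (8*tan(2*u)/cos(2*u)^2 + 3/(4*(1 - u)^(3/2)))/(2); at u = 0 this is 3/8.

3/8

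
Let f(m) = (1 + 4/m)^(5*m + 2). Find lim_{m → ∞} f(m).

e^(20)

The base → 1 and the exponent → ∞: a 1^∞ form.
Take logarithms: (5m + 2)·ln(1 + 4/m). Since ln(1+u) ~ u for small u, this behaves like (5m)·(4/m) → 20.
So the limit is e^(20).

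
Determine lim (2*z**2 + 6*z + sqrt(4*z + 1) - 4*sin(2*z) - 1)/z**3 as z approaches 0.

Substitution gives 0/0; apply L'Hôpital's rule 3 times.
After differentiating numerator and denominator 3 times the quotient is (32*cos(2*z) + 24/(4*z + 1)^(5/2))/(6); at z = 0 this is 28/3.

28/3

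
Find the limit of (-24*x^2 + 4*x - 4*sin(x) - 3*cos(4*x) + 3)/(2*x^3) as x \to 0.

1/3

Substitution gives 0/0 (the numerator vanishes to order 3).
Expand each term to order x^3: the coefficient of x^3 in -4·sin(x) is 2/3 and in -3·cos(4x) is 0.
Lower-order terms cancel with the polynomial part, so the numerator is (2/3)·x^3 + o(x^3), and the limit is (2/3)/(2) = 1/3.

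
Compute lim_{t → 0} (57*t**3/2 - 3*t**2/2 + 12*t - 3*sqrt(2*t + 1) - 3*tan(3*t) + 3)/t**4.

Substitution gives 0/0 (the numerator vanishes to order 4).
Expand each term to order t^4: the coefficient of t^4 in -3·tan(3t) is 0 and in -3·√(1 + 2t) is 15/8.
Lower-order terms cancel with the polynomial part, so the numerator is (15/8)·t^4 + o(t^4), and the limit is (15/8)/(1) = 15/8.

15/8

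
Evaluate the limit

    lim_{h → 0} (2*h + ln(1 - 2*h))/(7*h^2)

Direct substitution gives 0/0.
Apply L'Hôpital: lim (2 - 2/(1 - 2*h))/(14*h), still 0/0.
After 2 applications of L'Hôpital's rule the quotient is (-4/(1 - 2*h)^2)/(14); substituting h = 0 gives -2/7.

-2/7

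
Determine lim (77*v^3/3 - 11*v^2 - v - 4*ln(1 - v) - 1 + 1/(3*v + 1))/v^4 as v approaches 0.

Substitution gives 0/0; apply L'Hôpital's rule 4 times.
After differentiating numerator and denominator 4 times the quotient is (1944/(3*v + 1)^5 + 24/(v - 1)^4)/(24); at v = 0 this is 82.

82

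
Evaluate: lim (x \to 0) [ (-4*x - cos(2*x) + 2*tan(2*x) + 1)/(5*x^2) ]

2/5

Substitution gives 0/0 (the numerator vanishes to order 2).
Expand each term to order x^2: the coefficient of x^2 in −cos(2x) is 2 and in 2·tan(2x) is 0.
Lower-order terms cancel with the polynomial part, so the numerator is (2)·x^2 + o(x^2), and the limit is (2)/(5) = 2/5.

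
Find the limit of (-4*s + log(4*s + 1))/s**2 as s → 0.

-8

Direct substitution gives 0/0.
Apply L'Hôpital: lim (-4 + 4/(4*s + 1))/(2*s), still 0/0.
After 2 applications of L'Hôpital's rule the quotient is (-16/(4*s + 1)^2)/(2); substituting s = 0 gives -8.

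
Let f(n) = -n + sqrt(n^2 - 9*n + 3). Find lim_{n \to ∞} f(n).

This has the form ∞ − ∞. Multiply and divide by the conjugate √(n^2 - 9*n + 3) + n.
That gives (-9n + 3) / (√(n^2 - 9*n + 3) + n).
Divide numerator and denominator by n: the limit is -9/(2·1) = -9/2.

-9/2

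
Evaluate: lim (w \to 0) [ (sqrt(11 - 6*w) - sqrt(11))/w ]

A 0/0 form; rationalise with √(11 - 6w) + √11. This collapses the numerator to -6w, leaving -6/(√(11 - 6w) + √11) → -6/(2√11) = -3*√(11)/11.

-3*√(11)/11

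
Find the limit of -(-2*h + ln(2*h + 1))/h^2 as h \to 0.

2

Direct substitution gives 0/0.
Apply L'Hôpital: lim (-2 + 2/(2*h + 1))/(-2*h), still 0/0.
After 2 applications of L'Hôpital's rule the quotient is (-4/(2*h + 1)^2)/(-2); substituting h = 0 gives 2.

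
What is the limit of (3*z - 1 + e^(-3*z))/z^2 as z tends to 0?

9/2

Direct substitution gives 0/0.
Apply L'Hôpital: lim (3 - 3*e^(-3*z))/(2*z), still 0/0.
After 2 applications of L'Hôpital's rule the quotient is (9*e^(-3*z))/(2); substituting z = 0 gives 9/2.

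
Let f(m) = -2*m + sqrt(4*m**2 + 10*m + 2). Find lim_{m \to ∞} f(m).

5/2

This has the form ∞ − ∞. Multiply and divide by the conjugate √(4*m^2 + 10*m + 2) + 2m.
That gives (10m + 2) / (√(4*m^2 + 10*m + 2) + 2m).
Divide numerator and denominator by m: the limit is 10/(2·2) = 5/2.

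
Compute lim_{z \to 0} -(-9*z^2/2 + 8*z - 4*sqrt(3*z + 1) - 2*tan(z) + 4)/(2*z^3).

89/24

Substitution gives 0/0; apply L'Hôpital's rule 3 times.
After differentiating numerator and denominator 3 times the quotient is (8/cos(z)^2 - 12/cos(z)^4 - 81/(2*(3*z + 1)^(5/2)))/(-12); at z = 0 this is 89/24.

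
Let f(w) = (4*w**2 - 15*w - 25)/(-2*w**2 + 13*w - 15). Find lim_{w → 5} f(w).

Since w = 5 makes numerator and denominator zero, (w - 5) divides both.
Cancelling it gives (4*w + 5)/(3 - 2*w); now plug in w = 5 to get -25/7.

-25/7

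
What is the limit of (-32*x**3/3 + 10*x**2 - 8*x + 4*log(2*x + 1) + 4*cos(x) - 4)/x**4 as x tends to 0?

Substitution gives 0/0; apply L'Hôpital's rule 4 times.
After differentiating numerator and denominator 4 times the quotient is (4*cos(x) - 384/(2*x + 1)^4)/(24); at x = 0 this is -95/6.

-95/6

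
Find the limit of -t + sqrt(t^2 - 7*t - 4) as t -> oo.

-7/2

This has the form ∞ − ∞. Multiply and divide by the conjugate √(t^2 - 7*t - 4) + t.
That gives (-7t - 4) / (√(t^2 - 7*t - 4) + t).
Divide numerator and denominator by t: the limit is -7/(2·1) = -7/2.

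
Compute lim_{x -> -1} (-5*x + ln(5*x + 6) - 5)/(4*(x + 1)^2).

Direct substitution gives 0/0.
Apply L'Hôpital: lim (-5 + 5/(5*x + 6))/(8*x + 8), still 0/0.
After 2 applications of L'Hôpital's rule the quotient is (-25/(5*x + 6)^2)/(8); substituting x = -1 gives -25/8.

-25/8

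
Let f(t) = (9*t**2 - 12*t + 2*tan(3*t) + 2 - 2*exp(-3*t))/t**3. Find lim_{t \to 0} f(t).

27

Substitution gives 0/0; apply L'Hôpital's rule 3 times.
After differentiating numerator and denominator 3 times the quotient is (54*(2*(3*tan(3*t)^2 + 1)*e^(3*t)/cos(3*t)^2 + 1)*e^(-3*t))/(6); at t = 0 this is 27.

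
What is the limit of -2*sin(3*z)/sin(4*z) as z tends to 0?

Substitution gives 0/0.
Divide numerator and denominator by z: sin(3z)/z → 3 and sin(4z)/z → 4, so the limit is -2·3/4 = -3/2.

-3/2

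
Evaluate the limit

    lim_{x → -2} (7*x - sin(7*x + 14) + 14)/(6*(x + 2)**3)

343/36

Direct substitution gives 0/0.
Apply L'Hôpital: lim (7 - 7*cos(7*x + 14))/(18*(x + 2)^2), still 0/0.
Apply L'Hôpital: lim (49*sin(7*x + 14))/(36*x + 72), still 0/0.
After 3 applications of L'Hôpital's rule the quotient is (343*cos(7*x + 14))/(36); substituting x = -2 gives 343/36.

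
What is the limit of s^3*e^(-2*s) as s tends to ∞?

Write as s^3/e^{2s}, an ∞/∞ form.
Exponential growth dominates any polynomial, so repeated L'Hôpital (or the standard result) gives 0.

0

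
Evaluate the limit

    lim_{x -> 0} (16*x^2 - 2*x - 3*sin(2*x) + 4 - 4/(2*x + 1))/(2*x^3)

Substitution gives 0/0 (the numerator vanishes to order 3).
Expand each term to order x^3: the coefficient of x^3 in -4·1/(1 + 2x) is 32 and in -3·sin(2x) is 4.
Lower-order terms cancel with the polynomial part, so the numerator is (36)·x^3 + o(x^3), and the limit is (36)/(2) = 18.

18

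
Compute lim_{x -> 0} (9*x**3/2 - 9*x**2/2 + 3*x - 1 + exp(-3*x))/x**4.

Direct substitution gives 0/0.
Apply L'Hôpital: lim (27*x^2/2 - 9*x + 3 - 3*e^(-3*x))/(4*x^3), still 0/0.
Apply L'Hôpital: lim (27*x - 9 + 9*e^(-3*x))/(12*x^2), still 0/0.
Apply L'Hôpital: lim (27 - 27*e^(-3*x))/(24*x), still 0/0.
After 4 applications of L'Hôpital's rule the quotient is (81*e^(-3*x))/(24); substituting x = 0 gives 27/8.

27/8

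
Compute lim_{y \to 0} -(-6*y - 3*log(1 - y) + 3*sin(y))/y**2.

Substitution gives 0/0; apply L'Hôpital's rule 2 times.
After differentiating numerator and denominator 2 times the quotient is (-3*sin(y) + 3/(y - 1)^2)/(-2); at y = 0 this is -3/2.

-3/2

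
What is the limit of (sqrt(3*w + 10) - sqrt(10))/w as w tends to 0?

3*√(10)/20

A 0/0 form; rationalise with √(10 + 3w) + √10. This collapses the numerator to 3w, leaving 3/(√(10 + 3w) + √10) → 3/(2√10) = 3*√(10)/20.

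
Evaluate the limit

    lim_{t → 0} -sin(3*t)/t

-3

Substitution gives 0/0.
Write it as (3/(-1))·sin(3t)/(3t); since sin(u)/u → 1, the limit is -3.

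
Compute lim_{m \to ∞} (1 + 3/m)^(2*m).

Let L be the limit and take ln: ln L = lim (2m)·ln(1 + 3/m) = lim (2m)·(3/m + O(1/m²)) = 6.
Hence L = e^(6).

e^(6)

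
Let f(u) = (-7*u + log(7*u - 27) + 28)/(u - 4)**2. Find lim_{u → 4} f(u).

Direct substitution gives 0/0.
Apply L'Hôpital: lim (-7 + 7/(7*u - 27))/(2*u - 8), still 0/0.
After 2 applications of L'Hôpital's rule the quotient is (-49/(7*u - 27)^2)/(2); substituting u = 4 gives -49/2.

-49/2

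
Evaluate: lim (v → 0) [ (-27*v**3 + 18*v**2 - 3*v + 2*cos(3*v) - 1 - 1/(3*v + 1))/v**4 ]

Substitution gives 0/0; apply L'Hôpital's rule 4 times.
After differentiating numerator and denominator 4 times the quotient is (162*cos(3*v) - 1944/(3*v + 1)^5)/(24); at v = 0 this is -297/4.

-297/4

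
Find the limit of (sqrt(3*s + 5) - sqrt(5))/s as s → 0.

3*√(5)/10

Substitution gives 0/0. Multiply numerator and denominator by the conjugate √(5 + 3s) + √5.
The numerator becomes (5 + 3s) − 5 = 3s, so the expression simplifies to 3/(√(5 + 3s) + √5).
Letting s → 0 gives 3/(2√5) = 3*√(5)/10.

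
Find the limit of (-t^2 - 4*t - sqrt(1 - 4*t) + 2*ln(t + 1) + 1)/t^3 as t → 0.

Substitution gives 0/0 (the numerator vanishes to order 3).
Expand each term to order t^3: the coefficient of t^3 in −√(1 - 4t) is 4 and in 2·ln(1 + t) is 2/3.
Lower-order terms cancel with the polynomial part, so the numerator is (14/3)·t^3 + o(t^3), and the limit is (14/3)/(1) = 14/3.

14/3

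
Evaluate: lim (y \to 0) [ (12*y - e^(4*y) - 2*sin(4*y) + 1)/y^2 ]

-8

Substitution gives 0/0 (the numerator vanishes to order 2).
Expand each term to order y^2: the coefficient of y^2 in -2·sin(4y) is 0 and in −e^(4y) is -8.
Lower-order terms cancel with the polynomial part, so the numerator is (-8)·y^2 + o(y^2), and the limit is (-8)/(1) = -8.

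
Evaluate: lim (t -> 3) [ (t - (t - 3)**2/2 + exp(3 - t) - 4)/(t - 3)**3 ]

Direct substitution gives 0/0.
Apply L'Hôpital: lim (-t - e^(3 - t) + 4)/(3*(t - 3)^2), still 0/0.
Apply L'Hôpital: lim (e^(3 - t) - 1)/(6*t - 18), still 0/0.
After 3 applications of L'Hôpital's rule the quotient is (-e^(3 - t))/(6); substituting t = 3 gives -1/6.

-1/6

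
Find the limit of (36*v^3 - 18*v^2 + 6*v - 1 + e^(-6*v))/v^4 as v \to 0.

Direct substitution gives 0/0.
Apply L'Hôpital: lim (108*v^2 - 36*v + 6 - 6*e^(-6*v))/(4*v^3), still 0/0.
Apply L'Hôpital: lim (216*v - 36 + 36*e^(-6*v))/(12*v^2), still 0/0.
Apply L'Hôpital: lim (216 - 216*e^(-6*v))/(24*v), still 0/0.
After 4 applications of L'Hôpital's rule the quotient is (1296*e^(-6*v))/(24); substituting v = 0 gives 54.

54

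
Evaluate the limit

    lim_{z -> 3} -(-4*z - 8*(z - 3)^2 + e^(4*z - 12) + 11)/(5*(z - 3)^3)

-32/15

Direct substitution gives 0/0.
Apply L'Hôpital: lim (-16*z + 4*e^(4*z - 12) + 44)/(-15*(z - 3)^2), still 0/0.
Apply L'Hôpital: lim (16*e^(4*z - 12) - 16)/(90 - 30*z), still 0/0.
After 3 applications of L'Hôpital's rule the quotient is (64*e^(4*z - 12))/(-30); substituting z = 3 gives -32/15.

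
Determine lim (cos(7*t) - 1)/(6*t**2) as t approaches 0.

Direct substitution gives 0/0.
Apply L'Hôpital: lim (-7*sin(7*t))/(12*t), still 0/0.
After 2 applications of L'Hôpital's rule the quotient is (-49*cos(7*t))/(12); substituting t = 0 gives -49/12.

-49/12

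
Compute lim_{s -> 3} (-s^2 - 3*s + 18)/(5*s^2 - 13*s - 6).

-9/17

At s = 3 both the top and bottom vanish — a removable singularity. Factoring out (s - 3) from each leaves (-s - 6)/(5*s + 2), which at s = 3 equals -9/17.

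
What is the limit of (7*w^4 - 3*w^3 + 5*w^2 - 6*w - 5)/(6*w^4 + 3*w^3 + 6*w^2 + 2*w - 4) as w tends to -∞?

7/6

Numerator and denominator both have degree 4.
Dividing every term by w^4, all lower-order terms vanish and the limit is the ratio of leading coefficients, 7/(6) = 7/6.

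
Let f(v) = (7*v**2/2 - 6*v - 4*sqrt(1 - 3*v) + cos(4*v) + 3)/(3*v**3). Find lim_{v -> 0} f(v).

9/4

Substitution gives 0/0; apply L'Hôpital's rule 3 times.
After differentiating numerator and denominator 3 times the quotient is (64*sin(4*v) + 81/(2*(1 - 3*v)^(5/2)))/(18); at v = 0 this is 9/4.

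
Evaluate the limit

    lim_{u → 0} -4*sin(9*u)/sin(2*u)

Substitution gives 0/0.
Divide numerator and denominator by u: sin(9u)/u → 9 and sin(2u)/u → 2, so the limit is -4·9/2 = -18.

-18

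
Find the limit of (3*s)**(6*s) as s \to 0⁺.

1

Base → 0⁺ and exponent → 0⁺: a 0^0 form.
Take logs: 6s·ln(3s). This is 0·(−∞); rewriting as ln(3s)/(1/(6s)) and applying L'Hôpital gives 0.
Hence the limit is e^0 = 1.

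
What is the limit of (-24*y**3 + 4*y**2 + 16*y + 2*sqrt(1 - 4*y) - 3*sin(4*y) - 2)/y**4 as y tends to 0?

Substitution gives 0/0; apply L'Hôpital's rule 4 times.
After differentiating numerator and denominator 4 times the quotient is (-768*sin(4*y) - 480/(1 - 4*y)^(7/2))/(24); at y = 0 this is -20.

-20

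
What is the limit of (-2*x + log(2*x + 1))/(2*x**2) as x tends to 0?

-1

Direct substitution gives 0/0.
Apply L'Hôpital: lim (-2 + 2/(2*x + 1))/(4*x), still 0/0.
After 2 applications of L'Hôpital's rule the quotient is (-4/(2*x + 1)^2)/(4); substituting x = 0 gives -1.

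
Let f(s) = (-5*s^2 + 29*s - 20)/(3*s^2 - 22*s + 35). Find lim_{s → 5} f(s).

-21/8

Since s = 5 makes numerator and denominator zero, (s - 5) divides both.
Cancelling it gives (4 - 5*s)/(3*s - 7); now plug in s = 5 to get -21/8.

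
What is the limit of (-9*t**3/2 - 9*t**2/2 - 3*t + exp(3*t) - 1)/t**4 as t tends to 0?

27/8

Direct substitution gives 0/0.
Apply L'Hôpital: lim (-27*t^2/2 - 9*t + 3*e^(3*t) - 3)/(4*t^3), still 0/0.
Apply L'Hôpital: lim (-27*t + 9*e^(3*t) - 9)/(12*t^2), still 0/0.
Apply L'Hôpital: lim (27*e^(3*t) - 27)/(24*t), still 0/0.
After 4 applications of L'Hôpital's rule the quotient is (81*e^(3*t))/(24); substituting t = 0 gives 27/8.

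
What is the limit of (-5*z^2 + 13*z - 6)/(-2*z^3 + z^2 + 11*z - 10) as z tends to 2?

Direct substitution gives 0/0, so factor. Both numerator and denominator have (z - 2) as a factor.
After cancelling, the expression reduces to (3 - 5*z)/(-2*z^2 - 3*z + 5).
Substituting z = 2 gives 7/9.

7/9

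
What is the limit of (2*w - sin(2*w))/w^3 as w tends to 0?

Direct substitution gives 0/0.
Apply L'Hôpital: lim (2 - 2*cos(2*w))/(3*w^2), still 0/0.
Apply L'Hôpital: lim (4*sin(2*w))/(6*w), still 0/0.
After 3 applications of L'Hôpital's rule the quotient is (8*cos(2*w))/(6); substituting w = 0 gives 4/3.

4/3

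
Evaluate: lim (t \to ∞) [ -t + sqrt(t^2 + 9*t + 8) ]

9/2

This has the form ∞ − ∞. Multiply and divide by the conjugate √(t^2 + 9*t + 8) + t.
That gives (9t + 8) / (√(t^2 + 9*t + 8) + t).
Divide numerator and denominator by t: the limit is 9/(2·1) = 9/2.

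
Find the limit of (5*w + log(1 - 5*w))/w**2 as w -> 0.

Direct substitution gives 0/0.
Apply L'Hôpital: lim (5 - 5/(1 - 5*w))/(2*w), still 0/0.
After 2 applications of L'Hôpital's rule the quotient is (-25/(1 - 5*w)^2)/(2); substituting w = 0 gives -25/2.

-25/2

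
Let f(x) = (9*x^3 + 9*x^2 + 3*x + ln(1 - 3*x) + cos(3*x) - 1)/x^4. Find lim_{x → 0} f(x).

-135/8

Substitution gives 0/0; apply L'Hôpital's rule 4 times.
After differentiating numerator and denominator 4 times the quotient is (81*cos(3*x) - 486/(3*x - 1)^4)/(24); at x = 0 this is -135/8.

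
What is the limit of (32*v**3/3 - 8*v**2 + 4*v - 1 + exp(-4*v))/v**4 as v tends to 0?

32/3

Direct substitution gives 0/0.
Apply L'Hôpital: lim (32*v^2 - 16*v + 4 - 4*e^(-4*v))/(4*v^3), still 0/0.
Apply L'Hôpital: lim (64*v - 16 + 16*e^(-4*v))/(12*v^2), still 0/0.
Apply L'Hôpital: lim (64 - 64*e^(-4*v))/(24*v), still 0/0.
After 4 applications of L'Hôpital's rule the quotient is (256*e^(-4*v))/(24); substituting v = 0 gives 32/3.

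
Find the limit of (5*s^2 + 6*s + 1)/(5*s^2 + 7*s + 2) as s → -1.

4/3

Direct substitution gives 0/0, so factor. Both numerator and denominator have (s + 1) as a factor.
After cancelling, the expression reduces to (5*s + 1)/(5*s + 2).
Substituting s = -1 gives 4/3.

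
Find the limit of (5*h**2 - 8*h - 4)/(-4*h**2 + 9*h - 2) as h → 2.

At h = 2 both the top and bottom vanish — a removable singularity. Factoring out (h - 2) from each leaves (5*h + 2)/(1 - 4*h), which at h = 2 equals -12/7.

-12/7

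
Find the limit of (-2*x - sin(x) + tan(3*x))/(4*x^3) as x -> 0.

55/24

Substitution gives 0/0 (the numerator vanishes to order 3).
Expand each term to order x^3: the coefficient of x^3 in tan(3x) is 9 and in −sin(x) is 1/6.
Lower-order terms cancel with the polynomial part, so the numerator is (55/6)·x^3 + o(x^3), and the limit is (55/6)/(4) = 55/24.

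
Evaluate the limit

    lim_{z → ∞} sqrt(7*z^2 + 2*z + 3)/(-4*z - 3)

For large |z|, √(7*z^2 + 2*z + 3) ≈ √7·|z| and the denominator ≈ -4z.
Since z → +∞, |z| = z, giving √7/(-4) = -√(7)/4.

-√(7)/4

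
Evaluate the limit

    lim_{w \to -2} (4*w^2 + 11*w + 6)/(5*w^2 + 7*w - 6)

Since w = -2 makes numerator and denominator zero, (w + 2) divides both.
Cancelling it gives (4*w + 3)/(5*w - 3); now plug in w = -2 to get 5/13.

5/13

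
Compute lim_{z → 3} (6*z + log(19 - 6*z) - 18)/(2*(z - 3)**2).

-9

Direct substitution gives 0/0.
Apply L'Hôpital: lim (6 - 6/(19 - 6*z))/(4*z - 12), still 0/0.
After 2 applications of L'Hôpital's rule the quotient is (-36/(19 - 6*z)^2)/(4); substituting z = 3 gives -9.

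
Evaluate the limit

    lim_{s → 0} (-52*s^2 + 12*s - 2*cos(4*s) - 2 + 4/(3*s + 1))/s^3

-108

Substitution gives 0/0; apply L'Hôpital's rule 3 times.
After differentiating numerator and denominator 3 times the quotient is (-128*sin(4*s) - 648/(3*s + 1)^4)/(6); at s = 0 this is -108.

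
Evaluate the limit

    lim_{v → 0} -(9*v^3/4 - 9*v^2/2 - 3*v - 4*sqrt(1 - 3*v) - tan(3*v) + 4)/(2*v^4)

Substitution gives 0/0; apply L'Hôpital's rule 4 times.
After differentiating numerator and denominator 4 times the quotient is (648*tan(3*v)/cos(3*v)^2 - 1944*tan(3*v)/cos(3*v)^4 + 1215/(4*(1 - 3*v)^(7/2)))/(-48); at v = 0 this is -405/64.

-405/64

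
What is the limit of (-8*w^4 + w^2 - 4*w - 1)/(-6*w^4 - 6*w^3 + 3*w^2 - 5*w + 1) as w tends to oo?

Numerator and denominator both have degree 4.
Dividing every term by w^4, all lower-order terms vanish and the limit is the ratio of leading coefficients, -8/(-6) = 4/3.

4/3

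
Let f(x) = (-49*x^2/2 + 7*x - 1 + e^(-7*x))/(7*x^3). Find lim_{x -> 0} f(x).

-49/6

Direct substitution gives 0/0.
Apply L'Hôpital: lim (-49*x + 7 - 7*e^(-7*x))/(21*x^2), still 0/0.
Apply L'Hôpital: lim (-49 + 49*e^(-7*x))/(42*x), still 0/0.
After 3 applications of L'Hôpital's rule the quotient is (-343*e^(-7*x))/(42); substituting x = 0 gives -49/6.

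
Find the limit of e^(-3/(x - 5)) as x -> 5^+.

0

As x → 5⁺, -3/(x - 5) → −∞, so e^(-3/(x - 5)) → 0.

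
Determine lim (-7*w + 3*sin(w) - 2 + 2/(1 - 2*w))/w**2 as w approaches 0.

8

Substitution gives 0/0 (the numerator vanishes to order 2).
Expand each term to order w^2: the coefficient of w^2 in 3·sin(w) is 0 and in 2·1/(1 - 2w) is 8.
Lower-order terms cancel with the polynomial part, so the numerator is (8)·w^2 + o(w^2), and the limit is (8)/(1) = 8.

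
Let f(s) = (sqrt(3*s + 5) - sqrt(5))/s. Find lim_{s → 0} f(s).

Substitution gives 0/0. Multiply numerator and denominator by the conjugate √(5 + 3s) + √5.
The numerator becomes (5 + 3s) − 5 = 3s, so the expression simplifies to 3/(√(5 + 3s) + √5).
Letting s → 0 gives 3/(2√5) = 3*√(5)/10.

3*√(5)/10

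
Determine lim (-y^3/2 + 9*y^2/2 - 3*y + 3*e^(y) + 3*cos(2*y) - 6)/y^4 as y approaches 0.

17/8

Substitution gives 0/0; apply L'Hôpital's rule 4 times.
After differentiating numerator and denominator 4 times the quotient is (3*e^(y) + 48*cos(2*y))/(24); at y = 0 this is 17/8.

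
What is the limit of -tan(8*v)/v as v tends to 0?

Substitution gives 0/0.
Since tan(u)/u → 1 as u → 0, tan(8v)/(8v) → 1 and the limit is 8/(-1) = -8.

-8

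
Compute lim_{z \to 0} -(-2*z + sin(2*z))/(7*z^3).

Direct substitution gives 0/0.
Apply L'Hôpital: lim (2*cos(2*z) - 2)/(-21*z^2), still 0/0.
Apply L'Hôpital: lim (-4*sin(2*z))/(-42*z), still 0/0.
After 3 applications of L'Hôpital's rule the quotient is (-8*cos(2*z))/(-42); substituting z = 0 gives 4/21.

4/21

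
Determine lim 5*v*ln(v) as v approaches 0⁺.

0

This is a 0·(−∞) form. Rewrite as 5·ln(v) / v^(−1) and apply L'Hôpital:
the derivative quotient is 5·(1/v) / (−1·v^(−2)) = (-5/1)·v^1 → 0.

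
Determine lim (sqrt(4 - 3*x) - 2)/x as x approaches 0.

Substitution gives 0/0. Multiply numerator and denominator by the conjugate √(4 - 3x) + √4.
The numerator becomes (4 - 3x) − 4 = -3x, so the expression simplifies to -3/(√(4 - 3x) + √4).
Letting x → 0 gives -3/(2√4) = -3/4.

-3/4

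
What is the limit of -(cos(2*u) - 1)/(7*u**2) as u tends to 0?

Direct substitution gives 0/0.
Apply L'Hôpital: lim (-2*sin(2*u))/(-14*u), still 0/0.
After 2 applications of L'Hôpital's rule the quotient is (-4*cos(2*u))/(-14); substituting u = 0 gives 2/7.

2/7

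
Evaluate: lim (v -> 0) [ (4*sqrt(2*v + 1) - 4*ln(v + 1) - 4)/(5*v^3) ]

Substitution gives 0/0; apply L'Hôpital's rule 3 times.
After differentiating numerator and denominator 3 times the quotient is (12/(2*v + 1)^(5/2) - 8/(v + 1)^3)/(30); at v = 0 this is 2/15.

2/15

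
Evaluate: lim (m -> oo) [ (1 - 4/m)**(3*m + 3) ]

e^(-12)

Let L be the limit and take ln: ln L = lim (3m + 3)·ln(1 - 4/m) = lim (3m + 3)·(-4/m + O(1/m²)) = -12.
Hence L = e^(-12).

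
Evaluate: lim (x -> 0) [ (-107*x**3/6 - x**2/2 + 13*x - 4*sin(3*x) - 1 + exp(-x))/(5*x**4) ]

1/120

Substitution gives 0/0; apply L'Hôpital's rule 4 times.
After differentiating numerator and denominator 4 times the quotient is (-324*sin(3*x) + e^(-x))/(120); at x = 0 this is 1/120.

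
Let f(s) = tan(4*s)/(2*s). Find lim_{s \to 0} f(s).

2

Substitution gives 0/0.
Since tan(u)/u → 1 as u → 0, tan(4s)/(4s) → 1 and the limit is 4/2 = 2.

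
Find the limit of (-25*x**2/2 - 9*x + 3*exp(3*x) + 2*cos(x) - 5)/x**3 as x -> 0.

Substitution gives 0/0; apply L'Hôpital's rule 3 times.
After differentiating numerator and denominator 3 times the quotient is (81*e^(3*x) + 2*sin(x))/(6); at x = 0 this is 27/2.

27/2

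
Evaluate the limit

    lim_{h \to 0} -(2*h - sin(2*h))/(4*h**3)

Direct substitution gives 0/0.
Apply L'Hôpital: lim (2 - 2*cos(2*h))/(-12*h^2), still 0/0.
Apply L'Hôpital: lim (4*sin(2*h))/(-24*h), still 0/0.
After 3 applications of L'Hôpital's rule the quotient is (8*cos(2*h))/(-24); substituting h = 0 gives -1/3.

-1/3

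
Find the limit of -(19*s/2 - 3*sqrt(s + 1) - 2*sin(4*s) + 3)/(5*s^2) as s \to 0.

-3/40

Substitution gives 0/0 (the numerator vanishes to order 2).
Expand each term to order s^2: the coefficient of s^2 in -3·√(1 + s) is 3/8 and in -2·sin(4s) is 0.
Lower-order terms cancel with the polynomial part, so the numerator is (3/8)·s^2 + o(s^2), and the limit is (3/8)/(-5) = -3/40.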